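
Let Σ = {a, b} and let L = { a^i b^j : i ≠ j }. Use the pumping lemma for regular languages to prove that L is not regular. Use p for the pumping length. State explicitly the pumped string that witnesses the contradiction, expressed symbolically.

Assume L is regular; let p be its pumping constant.
Choose w = a^p b^{p+p!}. Since p ≠ p+p!, w ∈ L; and |w| ≥ p.
Write w = xyz as guaranteed by the lemma, with |xy| ≤ p and y is nonempty.
Since the first p symbols of w are all a's and |xy| ≤ p, y lies entirely in the leading a-block: y = a^k for some k with 1 ≤ k ≤ p.
Since 1 ≤ k ≤ p, k divides p!; set t = 1 + p!/k. Then xy^t z has p + (p!/k)·k = p + p! copies of a. Now the a-count equals the b-count, so i ≠ j fails. So xy^t z = a^{p+p!} b^{p+p!} ∉ L.
Contradiction. Therefore L is not regular.

a^{p+p!} b^{p+p!}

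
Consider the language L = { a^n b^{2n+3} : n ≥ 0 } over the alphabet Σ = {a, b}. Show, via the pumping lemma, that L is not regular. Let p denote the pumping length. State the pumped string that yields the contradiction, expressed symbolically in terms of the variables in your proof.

a^{p+k} b^{2p+3}

Toward a contradiction, assume L is regular with pumping length p.
Let w = a^p b^{2p+3} ∈ L; note |w| = 3p+3 ≥ p.
Write w = xyz as guaranteed by the lemma, with |xy| ≤ p and |y| ≥ 1.
The first p characters of w are a's, so xy (and hence y) consists only of a's. Write y = a^k, 1 ≤ k ≤ p.
Pump with i = 2: xy^2z = a^{p+k} b^{2p+3}. For this to lie in L we would need 2p+3 = 2(p+k)+3, which forces k = 0. But k ≥ 1, so xy^2z ∉ L.
Contradiction. Therefore L is not regular.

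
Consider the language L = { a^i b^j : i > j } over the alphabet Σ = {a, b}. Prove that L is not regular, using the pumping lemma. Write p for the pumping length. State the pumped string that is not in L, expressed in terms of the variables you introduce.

Assume L is regular; let p be its pumping constant.
Choose w = a^{p+1} b^p ∈ L, with |w| = 2p+1 ≥ p.
By the pumping lemma, w = xyz with |xy| ≤ p and y is nonempty.
Since the first p symbols of w are all a's and |xy| ≤ p, y lies entirely in the leading a-block: y = a^k for some k with 1 ≤ k ≤ p.
Consider xy^0z = xz = a^{p+1-k} b^p. Since k ≥ 1, the a-count p+1-k is at most p, so i > j fails; thus xz ∉ L.
This contradicts the pumping lemma, so L is not regular.

a^{p+1-k} b^p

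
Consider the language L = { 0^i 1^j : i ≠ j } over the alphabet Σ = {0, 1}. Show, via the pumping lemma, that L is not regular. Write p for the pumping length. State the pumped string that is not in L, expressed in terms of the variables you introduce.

0^{p+p!} 1^{p+p!}

Suppose for contradiction that L is regular, and let p be the pumping length.
Choose w = 0^p 1^{p+p!}. Since p ≠ p+p!, w ∈ L; and |w| ≥ p.
Write w = xyz as guaranteed by the lemma, with |xy| ≤ p and |y| > 0.
The first p characters of w are 0's, so xy (and hence y) consists only of 0's. Write y = 0^k, 1 ≤ k ≤ p.
Since 1 ≤ k ≤ p, k divides p!; set t = 1 + p!/k. Then xy^t z has p + (p!/k)·k = p + p! copies of 0. Now the 0-count equals the 1-count, so i ≠ j fails. So xy^t z = 0^{p+p!} 1^{p+p!} ∉ L.
This is a contradiction; hence L is not regular.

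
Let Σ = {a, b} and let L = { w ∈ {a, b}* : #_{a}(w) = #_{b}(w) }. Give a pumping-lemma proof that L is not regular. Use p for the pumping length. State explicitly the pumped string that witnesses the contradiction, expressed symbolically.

a^{p+k} b^p

Assume L is regular; let p be its pumping constant.
Choose w = a^p b^p ∈ L with |w| = 2p ≥ p.
Write w = xyz as guaranteed by the lemma, with |xy| ≤ p and |y| ≥ 1.
Because |xy| ≤ p and w begins with p copies of a, we have y = a^k with 1 ≤ k ≤ p.
Pump with i = 2: xy^2z = a^{p+k} b^p has p+k occurrences of a but only p of b. Since k ≥ 1 the counts differ, so xy^2z ∉ L.
This contradicts the pumping lemma, so L is not regular.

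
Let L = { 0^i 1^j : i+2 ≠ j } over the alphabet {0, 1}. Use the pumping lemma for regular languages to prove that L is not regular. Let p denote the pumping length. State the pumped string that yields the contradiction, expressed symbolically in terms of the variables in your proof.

Assume L is regular; let p be its pumping constant.
Choose w = 0^p 1^{p+p!+2}. Since p ≠ (p+p!+2)-2 = p+p!, w ∈ L; and |w| ≥ p.
By the pumping lemma, w = xyz with |xy| ≤ p and y is nonempty.
Since the first p symbols of w are all 0's and |xy| ≤ p, y lies entirely in the leading 0-block: y = 0^k for some k with 1 ≤ k ≤ p.
Since 1 ≤ k ≤ p, k divides p!; set t = 1 + p!/k. Then xy^t z has p + (p!/k)·k = p + p! copies of 0. Now the 0-count is p+p! and (1-count)-2 = (p+p!+2)-2 = p+p!, so i+2 ≠ j fails. So xy^t z = 0^{p+p!} 1^{p+p!+2} ∉ L.
Contradiction. Therefore L is not regular.

0^{p+p!} 1^{p+p!+2}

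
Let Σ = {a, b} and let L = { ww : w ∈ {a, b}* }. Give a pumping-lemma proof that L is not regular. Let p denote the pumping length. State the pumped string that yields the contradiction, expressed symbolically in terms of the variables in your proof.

a^{p+k} b^p a^p b^p

Assume L is regular; let p be its pumping constant.
Take w = a^p b^p a^p b^p = uu where u = a^pb^p; then w ∈ L and |w| = 4p ≥ p.
By the pumping lemma, w = xyz with |xy| ≤ p and y is nonempty.
The first p characters of w are a's, so xy (and hence y) consists only of a's. Write y = a^k, 1 ≤ k ≤ p.
Pump with i = 2: xy^2z = a^{p+k} b^p a^p b^p, of length 4p+k. Suppose this equals vv. The string starts with a and ends with b, so v does too; thus the boundary between the two copies of v is a b→a transition. There is exactly one such transition, at position 2p+k, so |v| = 2p+k and |vv| = 4p+2k ≠ 4p+k since k ≥ 1. So xy^2z ∉ L.
This contradicts the pumping lemma, so L is not regular.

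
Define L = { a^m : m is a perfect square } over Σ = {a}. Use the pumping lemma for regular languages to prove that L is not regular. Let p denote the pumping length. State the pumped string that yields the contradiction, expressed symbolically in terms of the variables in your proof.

Assume L is regular; let p be its pumping constant.
Take w = a^{p²} ∈ L with |w| = p² ≥ p.
Write w = xyz as guaranteed by the lemma, with |xy| ≤ p and |y| ≥ 1.
Then y = a^k for some k with 1 ≤ k ≤ p.
Pump with i = 2: xy^2z = a^{p²+k}. Since 1 ≤ k ≤ p, p² < p²+k ≤ p²+p < (p+1)², so p²+k lies strictly between consecutive squares and is not a perfect square. So xy^2z ∉ L.
This is a contradiction; hence L is not regular.

a^{p²+k}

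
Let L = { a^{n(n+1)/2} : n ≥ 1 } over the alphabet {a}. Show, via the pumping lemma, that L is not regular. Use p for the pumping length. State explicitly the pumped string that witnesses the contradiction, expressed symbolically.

Assume L is regular. Let p be the pumping length given by the pumping lemma.
Take w = a^{p(p+1)/2} ∈ L with |w| = p(p+1)/2 ≥ p.
By the pumping lemma, w = xyz with |xy| ≤ p and |y| ≥ 1.
Then y = a^k for some k with 1 ≤ k ≤ p.
Pump with i = 2: xy^2z = a^{p(p+1)/2+k}. Since 1 ≤ k ≤ p, p(p+1)/2 < p(p+1)/2+k ≤ p(p+1)/2+p < (p+1)(p+2)/2, so p(p+1)/2+k is strictly between consecutive triangular numbers. So xy^2z ∉ L.
This contradicts the pumping lemma, so L is not regular.

a^{p(p+1)/2+k}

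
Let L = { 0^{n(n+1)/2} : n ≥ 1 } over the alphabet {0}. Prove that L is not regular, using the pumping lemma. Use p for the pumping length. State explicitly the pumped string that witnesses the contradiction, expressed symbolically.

0^{p(p+1)/2+k}

Assume L is regular. Let p be the pumping length given by the pumping lemma.
Take w = 0^{p(p+1)/2} ∈ L with |w| = p(p+1)/2 ≥ p.
Write w = xyz as guaranteed by the lemma, with |xy| ≤ p and |y| > 0.
Then y = 0^k for some k with 1 ≤ k ≤ p.
Pump with i = 2: xy^2z = 0^{p(p+1)/2+k}. Since 1 ≤ k ≤ p, p(p+1)/2 < p(p+1)/2+k ≤ p(p+1)/2+p < (p+1)(p+2)/2, so p(p+1)/2+k is strictly between consecutive triangular numbers. So xy^2z ∉ L.
This contradicts the pumping lemma, so L is not regular.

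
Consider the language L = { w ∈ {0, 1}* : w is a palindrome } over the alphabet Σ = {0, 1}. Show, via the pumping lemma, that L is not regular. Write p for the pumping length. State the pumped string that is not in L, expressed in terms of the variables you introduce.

0^{p+k} 1 0^p

Suppose for contradiction that L is regular, and let p be the pumping length.
Take w = 0^p 1 0^p, a palindrome of length 2p+1 ≥ p.
By the pumping lemma, w = xyz with |xy| ≤ p and |y| > 0.
Since the first p symbols of w are all 0's and |xy| ≤ p, y lies entirely in the leading 0-block: y = 0^k for some k with 1 ≤ k ≤ p.
Pump with i = 2: xy^2z = 0^{p+k} 1 0^p. Its reverse is 0^p 1 0^{p+k}, which differs from xy^2z since k ≥ 1. So xy^2z is not a palindrome and xy^2z ∉ L.
This contradicts the pumping lemma, so L is not regular.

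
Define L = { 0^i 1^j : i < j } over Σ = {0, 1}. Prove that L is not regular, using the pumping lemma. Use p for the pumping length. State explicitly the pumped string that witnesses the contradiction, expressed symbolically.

Assume L is regular; let p be its pumping constant.
Choose w = 0^p 1^{p+1} ∈ L, with |w| = 2p+1 ≥ p.
Write w = xyz as guaranteed by the lemma, with |xy| ≤ p and y is nonempty.
Since the first p symbols of w are all 0's and |xy| ≤ p, y lies entirely in the leading 0-block: y = 0^k for some k with 1 ≤ k ≤ p.
Consider xy^2z = 0^{p+k} 1^{p+1}. Since k ≥ 1, the 0-count p+k is at least p+1, so i < j fails; thus xy^2z ∉ L.
Contradiction. Therefore L is not regular.

0^{p+k} 1^{p+1}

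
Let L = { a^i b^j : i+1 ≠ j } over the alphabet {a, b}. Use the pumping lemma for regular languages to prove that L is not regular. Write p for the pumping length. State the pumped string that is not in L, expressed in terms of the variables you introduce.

a^{p+p!} b^{p+p!+1}

Assume L is regular. Let p be the pumping length given by the pumping lemma.
Choose w = a^p b^{p+p!+1}. Since p ≠ (p+p!+1)-1 = p+p!, w ∈ L; and |w| ≥ p.
By the pumping lemma, w = xyz with |xy| ≤ p and y is nonempty.
Because |xy| ≤ p and w begins with p copies of a, we have y = a^k with 1 ≤ k ≤ p.
Since 1 ≤ k ≤ p, k divides p!; set t = 1 + p!/k. Then xy^t z has p + (p!/k)·k = p + p! copies of a. Now the a-count is p+p! and (b-count)-1 = (p+p!+1)-1 = p+p!, so i+1 ≠ j fails. So xy^t z = a^{p+p!} b^{p+p!+1} ∉ L.
Contradiction. Therefore L is not regular.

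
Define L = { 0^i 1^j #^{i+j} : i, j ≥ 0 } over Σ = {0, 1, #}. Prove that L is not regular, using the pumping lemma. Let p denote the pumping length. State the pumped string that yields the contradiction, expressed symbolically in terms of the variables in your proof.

0^{p+k} 1^p #^{2p}

Toward a contradiction, assume L is regular with pumping length p.
Take w = 0^p 1^p #^{2p} ∈ L (with i=j=p, i+j=2p), |w| = 4p ≥ p.
The pumping lemma gives a decomposition w = xyz where |xy| ≤ p and |y| > 0.
Because |xy| ≤ p and w begins with p copies of 0, we have y = 0^k with 1 ≤ k ≤ p.
Consider xy^2z = 0^{p+k} 1^p #^{2p}. Now the 0- and 1-counts sum to 2p+k, but the #-count is 2p ≠ 2p+k. So xy^2z ∉ L.
This contradicts the pumping lemma, so L is not regular.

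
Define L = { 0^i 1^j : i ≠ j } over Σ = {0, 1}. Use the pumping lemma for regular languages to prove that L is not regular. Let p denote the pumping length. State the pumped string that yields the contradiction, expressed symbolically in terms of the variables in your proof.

Suppose for contradiction that L is regular, and let p be the pumping length.
Choose w = 0^p 1^{p+p!}. Since p ≠ p+p!, w ∈ L; and |w| ≥ p.
The pumping lemma gives a decomposition w = xyz where |xy| ≤ p and |y| > 0.
Because |xy| ≤ p and w begins with p copies of 0, we have y = 0^k with 1 ≤ k ≤ p.
Since 1 ≤ k ≤ p, k divides p!; set t = 1 + p!/k. Then xy^t z has p + (p!/k)·k = p + p! copies of 0. Now the 0-count equals the 1-count, so i ≠ j fails. So xy^t z = 0^{p+p!} 1^{p+p!} ∉ L.
This is a contradiction; hence L is not regular.

0^{p+p!} 1^{p+p!}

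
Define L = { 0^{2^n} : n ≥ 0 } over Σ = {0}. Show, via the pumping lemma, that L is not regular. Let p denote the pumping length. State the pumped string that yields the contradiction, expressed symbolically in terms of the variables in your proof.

Suppose for contradiction that L is regular, and let p be the pumping length.
Take w = 0^{2^p} ∈ L with |w| = 2^p ≥ p.
The pumping lemma gives a decomposition w = xyz where |xy| ≤ p and |y| ≥ 1.
Then y = 0^k for some k with 1 ≤ k ≤ p.
Pump with i = 2: xy^2z = 0^{2^p+k}. Since 1 ≤ k ≤ p < 2^p, we have 2^p < 2^p+k < 2^{p+1}, so 2^p+k is not a power of 2. So xy^2z ∉ L.
This is a contradiction; hence L is not regular.

0^{2^p+k}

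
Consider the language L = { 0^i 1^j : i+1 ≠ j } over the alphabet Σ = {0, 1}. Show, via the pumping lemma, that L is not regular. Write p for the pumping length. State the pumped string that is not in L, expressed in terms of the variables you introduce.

Assume L is regular; let p be its pumping constant.
Choose w = 0^p 1^{p+p!+1}. Since p ≠ (p+p!+1)-1 = p+p!, w ∈ L; and |w| ≥ p.
By the pumping lemma, w = xyz with |xy| ≤ p and |y| > 0.
The first p characters of w are 0's, so xy (and hence y) consists only of 0's. Write y = 0^k, 1 ≤ k ≤ p.
Since 1 ≤ k ≤ p, k divides p!; set t = 1 + p!/k. Then xy^t z has p + (p!/k)·k = p + p! copies of 0. Now the 0-count is p+p! and (1-count)-1 = (p+p!+1)-1 = p+p!, so i+1 ≠ j fails. So xy^t z = 0^{p+p!} 1^{p+p!+1} ∉ L.
Contradiction. Therefore L is not regular.

0^{p+p!} 1^{p+p!+1}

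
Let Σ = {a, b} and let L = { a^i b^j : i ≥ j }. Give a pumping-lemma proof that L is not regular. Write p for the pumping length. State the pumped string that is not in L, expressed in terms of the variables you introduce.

Assume L is regular. Let p be the pumping length given by the pumping lemma.
Choose w = a^p b^p ∈ L, with |w| = 2p ≥ p.
The pumping lemma gives a decomposition w = xyz where |xy| ≤ p and |y| ≥ 1.
Since the first p symbols of w are all a's and |xy| ≤ p, y lies entirely in the leading a-block: y = a^k for some k with 1 ≤ k ≤ p.
Consider xy^0z = xz = a^{p-k} b^p. Since k ≥ 1, the a-count p-k is less than p, so i ≥ j fails; thus xz ∉ L.
This contradicts the pumping lemma, so L is not regular.

a^{p-k} b^p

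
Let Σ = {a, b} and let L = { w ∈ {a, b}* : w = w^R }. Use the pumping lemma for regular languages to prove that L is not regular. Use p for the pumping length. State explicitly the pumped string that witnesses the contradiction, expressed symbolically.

a^{p+k} b a^p

Assume L is regular; let p be its pumping constant.
Take w = a^p b a^p, a palindrome of length 2p+1 ≥ p.
Write w = xyz as guaranteed by the lemma, with |xy| ≤ p and |y| ≥ 1.
Since the first p symbols of w are all a's and |xy| ≤ p, y lies entirely in the leading a-block: y = a^k for some k with 1 ≤ k ≤ p.
Pump with i = 2: xy^2z = a^{p+k} b a^p. Its reverse is a^p b a^{p+k}, which differs from xy^2z since k ≥ 1. So xy^2z is not a palindrome and xy^2z ∉ L.
Contradiction. Therefore L is not regular.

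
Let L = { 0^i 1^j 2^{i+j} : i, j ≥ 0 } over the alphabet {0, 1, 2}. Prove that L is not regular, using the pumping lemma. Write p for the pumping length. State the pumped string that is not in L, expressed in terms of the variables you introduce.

Assume L is regular; let p be its pumping constant.
Take w = 0^p 1^p 2^{2p} ∈ L (with i=j=p, i+j=2p), |w| = 4p ≥ p.
Write w = xyz as guaranteed by the lemma, with |xy| ≤ p and |y| ≥ 1.
The first p characters of w are 0's, so xy (and hence y) consists only of 0's. Write y = 0^k, 1 ≤ k ≤ p.
Consider xy^2z = 0^{p+k} 1^p 2^{2p}. Now the 0- and 1-counts sum to 2p+k, but the 2-count is 2p ≠ 2p+k. So xy^2z ∉ L.
Contradiction. Therefore L is not regular.

0^{p+k} 1^p 2^{2p}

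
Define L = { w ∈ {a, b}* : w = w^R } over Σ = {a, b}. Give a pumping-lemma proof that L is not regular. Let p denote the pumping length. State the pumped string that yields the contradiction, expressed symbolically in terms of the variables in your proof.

Suppose for contradiction that L is regular, and let p be the pumping length.
Take w = a^p b a^p, a palindrome of length 2p+1 ≥ p.
The pumping lemma gives a decomposition w = xyz where |xy| ≤ p and |y| ≥ 1.
Since the first p symbols of w are all a's and |xy| ≤ p, y lies entirely in the leading a-block: y = a^k for some k with 1 ≤ k ≤ p.
Pump with i = 2: xy^2z = a^{p+k} b a^p. Its reverse is a^p b a^{p+k}, which differs from xy^2z since k ≥ 1. So xy^2z is not a palindrome and xy^2z ∉ L.
This contradicts the pumping lemma, so L is not regular.

a^{p+k} b a^p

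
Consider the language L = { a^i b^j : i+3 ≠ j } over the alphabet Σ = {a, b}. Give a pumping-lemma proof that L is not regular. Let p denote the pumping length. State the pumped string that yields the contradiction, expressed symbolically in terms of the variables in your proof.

a^{p+p!} b^{p+p!+3}

Toward a contradiction, assume L is regular with pumping length p.
Choose w = a^p b^{p+p!+3}. Since p ≠ (p+p!+3)-3 = p+p!, w ∈ L; and |w| ≥ p.
The pumping lemma gives a decomposition w = xyz where |xy| ≤ p and |y| ≥ 1.
Since the first p symbols of w are all a's and |xy| ≤ p, y lies entirely in the leading a-block: y = a^k for some k with 1 ≤ k ≤ p.
Since 1 ≤ k ≤ p, k divides p!; set t = 1 + p!/k. Then xy^t z has p + (p!/k)·k = p + p! copies of a. Now the a-count is p+p! and (b-count)-3 = (p+p!+3)-3 = p+p!, so i+3 ≠ j fails. So xy^t z = a^{p+p!} b^{p+p!+3} ∉ L.
Contradiction. Therefore L is not regular.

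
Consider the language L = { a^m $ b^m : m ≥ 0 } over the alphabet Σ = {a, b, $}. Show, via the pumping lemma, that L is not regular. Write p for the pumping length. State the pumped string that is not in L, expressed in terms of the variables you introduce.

a^{p+k} $ b^p

Suppose for contradiction that L is regular, and let p be the pumping length.
Take w = a^p $ b^p ∈ L with |w| = 2p+1 ≥ p.
The pumping lemma gives a decomposition w = xyz where |xy| ≤ p and |y| > 0.
Because |xy| ≤ p and w begins with p copies of a, we have y = a^k with 1 ≤ k ≤ p.
Pump with i = 2: xy^2z = a^{p+k} $ b^p, which would require p+k = p. But k ≥ 1, so xy^2z ∉ L.
Contradiction. Therefore L is not regular.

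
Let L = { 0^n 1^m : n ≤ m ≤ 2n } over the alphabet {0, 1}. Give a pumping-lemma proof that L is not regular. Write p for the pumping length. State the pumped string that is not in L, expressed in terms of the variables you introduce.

0^{p+k} 1^p

Assume L is regular. Let p be the pumping length given by the pumping lemma.
Take w = 0^p 1^p ∈ L (since p ≤ p ≤ 2p), with |w| = 2p ≥ p.
Write w = xyz as guaranteed by the lemma, with |xy| ≤ p and |y| > 0.
The first p characters of w are 0's, so xy (and hence y) consists only of 0's. Write y = 0^k, 1 ≤ k ≤ p.
Pump with i = 2: xy^2z = 0^{p+k} 1^p. Now n = p+k > p = m, so the condition n ≤ m fails. Thus xy^2z ∉ L.
This contradicts the pumping lemma, so L is not regular.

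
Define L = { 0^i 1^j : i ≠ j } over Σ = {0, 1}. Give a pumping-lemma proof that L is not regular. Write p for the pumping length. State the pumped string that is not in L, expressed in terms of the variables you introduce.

Assume L is regular; let p be its pumping constant.
Choose w = 0^p 1^{p+p!}. Since p ≠ p+p!, w ∈ L; and |w| ≥ p.
Write w = xyz as guaranteed by the lemma, with |xy| ≤ p and |y| > 0.
The first p characters of w are 0's, so xy (and hence y) consists only of 0's. Write y = 0^k, 1 ≤ k ≤ p.
Since 1 ≤ k ≤ p, k divides p!; set t = 1 + p!/k. Then xy^t z has p + (p!/k)·k = p + p! copies of 0. Now the 0-count equals the 1-count, so i ≠ j fails. So xy^t z = 0^{p+p!} 1^{p+p!} ∉ L.
This contradicts the pumping lemma, so L is not regular.

0^{p+p!} 1^{p+p!}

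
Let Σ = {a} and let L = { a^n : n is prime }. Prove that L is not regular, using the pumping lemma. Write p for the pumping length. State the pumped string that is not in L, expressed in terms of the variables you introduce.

a^{q(1+k)}

Assume L is regular. Let p be the pumping length given by the pumping lemma.
Let q be a prime with q ≥ p+2 (infinitely many primes exist), and take w = a^q ∈ L with |w| = q ≥ p.
By the pumping lemma, w = xyz with |xy| ≤ p and |y| ≥ 1.
Then y = a^k for some k with 1 ≤ k ≤ p.
Since 1 ≤ k ≤ p, |xz| = q-k. Pump with i = q+1: |xy^{q+1}z| = (q-k)+(q+1)k = q+qk = q(1+k), which is composite (both factors ≥ 2). So xy^{q+1}z = a^{q(1+k)} ∉ L.
This is a contradiction; hence L is not regular.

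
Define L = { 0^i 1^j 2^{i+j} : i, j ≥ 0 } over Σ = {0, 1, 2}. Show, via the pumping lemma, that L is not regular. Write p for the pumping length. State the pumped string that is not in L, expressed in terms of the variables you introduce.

Suppose for contradiction that L is regular, and let p be the pumping length.
Take w = 0^p 1^p 2^{2p} ∈ L (with i=j=p, i+j=2p), |w| = 4p ≥ p.
Write w = xyz as guaranteed by the lemma, with |xy| ≤ p and |y| > 0.
The first p characters of w are 0's, so xy (and hence y) consists only of 0's. Write y = 0^k, 1 ≤ k ≤ p.
Consider xy^2z = 0^{p+k} 1^p 2^{2p}. Now the 0- and 1-counts sum to 2p+k, but the 2-count is 2p ≠ 2p+k. So xy^2z ∉ L.
Contradiction. Therefore L is not regular.

0^{p+k} 1^p 2^{2p}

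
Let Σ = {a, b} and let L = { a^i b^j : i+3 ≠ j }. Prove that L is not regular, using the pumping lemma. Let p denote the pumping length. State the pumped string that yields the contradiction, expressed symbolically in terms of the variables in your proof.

a^{p+p!} b^{p+p!+3}

Assume L is regular; let p be its pumping constant.
Choose w = a^p b^{p+p!+3}. Since p ≠ (p+p!+3)-3 = p+p!, w ∈ L; and |w| ≥ p.
By the pumping lemma, w = xyz with |xy| ≤ p and |y| > 0.
Because |xy| ≤ p and w begins with p copies of a, we have y = a^k with 1 ≤ k ≤ p.
Since 1 ≤ k ≤ p, k divides p!; set t = 1 + p!/k. Then xy^t z has p + (p!/k)·k = p + p! copies of a. Now the a-count is p+p! and (b-count)-3 = (p+p!+3)-3 = p+p!, so i+3 ≠ j fails. So xy^t z = a^{p+p!} b^{p+p!+3} ∉ L.
This contradicts the pumping lemma, so L is not regular.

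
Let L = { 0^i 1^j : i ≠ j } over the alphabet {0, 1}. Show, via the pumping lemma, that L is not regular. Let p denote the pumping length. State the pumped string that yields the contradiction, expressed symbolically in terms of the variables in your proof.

Assume L is regular; let p be its pumping constant.
Choose w = 0^p 1^{p+p!}. Since p ≠ p+p!, w ∈ L; and |w| ≥ p.
Write w = xyz as guaranteed by the lemma, with |xy| ≤ p and |y| ≥ 1.
Since the first p symbols of w are all 0's and |xy| ≤ p, y lies entirely in the leading 0-block: y = 0^k for some k with 1 ≤ k ≤ p.
Since 1 ≤ k ≤ p, k divides p!; set t = 1 + p!/k. Then xy^t z has p + (p!/k)·k = p + p! copies of 0. Now the 0-count equals the 1-count, so i ≠ j fails. So xy^t z = 0^{p+p!} 1^{p+p!} ∉ L.
This contradicts the pumping lemma, so L is not regular.

0^{p+p!} 1^{p+p!}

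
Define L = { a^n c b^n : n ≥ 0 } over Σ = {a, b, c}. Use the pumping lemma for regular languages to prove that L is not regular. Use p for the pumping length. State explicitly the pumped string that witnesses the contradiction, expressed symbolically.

Assume L is regular. Let p be the pumping length given by the pumping lemma.
Take w = a^p c b^p ∈ L with |w| = 2p+1 ≥ p.
The pumping lemma gives a decomposition w = xyz where |xy| ≤ p and |y| > 0.
The first p characters of w are a's, so xy (and hence y) consists only of a's. Write y = a^k, 1 ≤ k ≤ p.
Pump with i = 2: xy^2z = a^{p+k} c b^p, which would require p+k = p. But k ≥ 1, so xy^2z ∉ L.
This is a contradiction; hence L is not regular.

a^{p+k} c b^p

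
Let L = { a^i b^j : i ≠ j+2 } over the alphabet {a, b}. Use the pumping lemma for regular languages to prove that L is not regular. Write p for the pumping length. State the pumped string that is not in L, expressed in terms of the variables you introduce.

Suppose for contradiction that L is regular, and let p be the pumping length.
Choose w = a^p b^{p+p!-2}. Since p ≠ (p+p!-2)+2 = p+p!, w ∈ L; and |w| ≥ p.
By the pumping lemma, w = xyz with |xy| ≤ p and |y| ≥ 1.
Because |xy| ≤ p and w begins with p copies of a, we have y = a^k with 1 ≤ k ≤ p.
Since 1 ≤ k ≤ p, k divides p!; set t = 1 + p!/k. Then xy^t z has p + (p!/k)·k = p + p! copies of a. Now the a-count is p+p! and (b-count)+2 = (p+p!-2)+2 = p+p!, so i ≠ j+2 fails. So xy^t z = a^{p+p!} b^{p+p!-2} ∉ L.
This contradicts the pumping lemma, so L is not regular.

a^{p+p!} b^{p+p!-2}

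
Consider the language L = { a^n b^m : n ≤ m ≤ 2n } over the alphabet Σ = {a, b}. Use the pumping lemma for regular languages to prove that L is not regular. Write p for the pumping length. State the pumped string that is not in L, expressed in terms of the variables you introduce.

Suppose for contradiction that L is regular, and let p be the pumping length.
Take w = a^p b^p ∈ L (since p ≤ p ≤ 2p), with |w| = 2p ≥ p.
The pumping lemma gives a decomposition w = xyz where |xy| ≤ p and |y| ≥ 1.
Since the first p symbols of w are all a's and |xy| ≤ p, y lies entirely in the leading a-block: y = a^k for some k with 1 ≤ k ≤ p.
Pump with i = 2: xy^2z = a^{p+k} b^p. Now n = p+k > p = m, so the condition n ≤ m fails. Thus xy^2z ∉ L.
This contradicts the pumping lemma, so L is not regular.

a^{p+k} b^p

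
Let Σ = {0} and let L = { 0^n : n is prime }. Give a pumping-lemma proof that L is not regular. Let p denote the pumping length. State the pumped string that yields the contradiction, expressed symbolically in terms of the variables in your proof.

Toward a contradiction, assume L is regular with pumping length p.
Let q be a prime with q ≥ p+2 (infinitely many primes exist), and take w = 0^q ∈ L with |w| = q ≥ p.
By the pumping lemma, w = xyz with |xy| ≤ p and |y| > 0.
Then y = 0^k for some k with 1 ≤ k ≤ p.
Since 1 ≤ k ≤ p, |xz| = q-k. Pump with i = q+1: |xy^{q+1}z| = (q-k)+(q+1)k = q+qk = q(1+k), which is composite (both factors ≥ 2). So xy^{q+1}z = 0^{q(1+k)} ∉ L.
Contradiction. Therefore L is not regular.

0^{q(1+k)}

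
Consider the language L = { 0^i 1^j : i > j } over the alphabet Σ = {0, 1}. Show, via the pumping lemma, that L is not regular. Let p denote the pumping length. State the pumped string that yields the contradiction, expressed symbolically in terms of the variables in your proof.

Toward a contradiction, assume L is regular with pumping length p.
Choose w = 0^{p+1} 1^p ∈ L, with |w| = 2p+1 ≥ p.
Write w = xyz as guaranteed by the lemma, with |xy| ≤ p and |y| > 0.
The first p characters of w are 0's, so xy (and hence y) consists only of 0's. Write y = 0^k, 1 ≤ k ≤ p.
Consider xy^0z = xz = 0^{p+1-k} 1^p. Since k ≥ 1, the 0-count p+1-k is at most p, so i > j fails; thus xz ∉ L.
This contradicts the pumping lemma, so L is not regular.

0^{p+1-k} 1^p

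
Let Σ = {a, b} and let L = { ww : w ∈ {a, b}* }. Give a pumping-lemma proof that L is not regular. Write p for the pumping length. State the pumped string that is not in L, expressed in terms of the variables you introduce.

a^{p+k} b^p a^p b^p

Suppose for contradiction that L is regular, and let p be the pumping length.
Take w = a^p b^p a^p b^p = uu where u = a^pb^p; then w ∈ L and |w| = 4p ≥ p.
By the pumping lemma, w = xyz with |xy| ≤ p and |y| > 0.
Because |xy| ≤ p and w begins with p copies of a, we have y = a^k with 1 ≤ k ≤ p.
Pump with i = 2: xy^2z = a^{p+k} b^p a^p b^p, of length 4p+k. Suppose this equals vv. The string starts with a and ends with b, so v does too; thus the boundary between the two copies of v is a b→a transition. There is exactly one such transition, at position 2p+k, so |v| = 2p+k and |vv| = 4p+2k ≠ 4p+k since k ≥ 1. So xy^2z ∉ L.
This contradicts the pumping lemma, so L is not regular.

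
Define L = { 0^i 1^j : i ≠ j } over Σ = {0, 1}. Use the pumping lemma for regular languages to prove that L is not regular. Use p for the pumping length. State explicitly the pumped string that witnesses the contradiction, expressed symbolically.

Assume L is regular. Let p be the pumping length given by the pumping lemma.
Choose w = 0^p 1^{p+p!}. Since p ≠ p+p!, w ∈ L; and |w| ≥ p.
Write w = xyz as guaranteed by the lemma, with |xy| ≤ p and |y| ≥ 1.
Since the first p symbols of w are all 0's and |xy| ≤ p, y lies entirely in the leading 0-block: y = 0^k for some k with 1 ≤ k ≤ p.
Since 1 ≤ k ≤ p, k divides p!; set t = 1 + p!/k. Then xy^t z has p + (p!/k)·k = p + p! copies of 0. Now the 0-count equals the 1-count, so i ≠ j fails. So xy^t z = 0^{p+p!} 1^{p+p!} ∉ L.
Contradiction. Therefore L is not regular.

0^{p+p!} 1^{p+p!}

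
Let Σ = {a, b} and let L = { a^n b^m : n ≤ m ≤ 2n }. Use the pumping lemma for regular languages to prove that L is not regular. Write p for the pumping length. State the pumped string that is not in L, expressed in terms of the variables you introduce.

Suppose for contradiction that L is regular, and let p be the pumping length.
Take w = a^p b^p ∈ L (since p ≤ p ≤ 2p), with |w| = 2p ≥ p.
The pumping lemma gives a decomposition w = xyz where |xy| ≤ p and |y| > 0.
Since the first p symbols of w are all a's and |xy| ≤ p, y lies entirely in the leading a-block: y = a^k for some k with 1 ≤ k ≤ p.
Pump with i = 2: xy^2z = a^{p+k} b^p. Now n = p+k > p = m, so the condition n ≤ m fails. Thus xy^2z ∉ L.
Contradiction. Therefore L is not regular.

a^{p+k} b^p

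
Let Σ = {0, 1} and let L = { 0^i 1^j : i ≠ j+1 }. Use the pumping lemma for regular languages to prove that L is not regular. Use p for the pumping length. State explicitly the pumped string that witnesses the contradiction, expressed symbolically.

0^{p+p!} 1^{p+p!-1}

Suppose for contradiction that L is regular, and let p be the pumping length.
Choose w = 0^p 1^{p+p!-1}. Since p ≠ (p+p!-1)+1 = p+p!, w ∈ L; and |w| ≥ p.
The pumping lemma gives a decomposition w = xyz where |xy| ≤ p and y is nonempty.
The first p characters of w are 0's, so xy (and hence y) consists only of 0's. Write y = 0^k, 1 ≤ k ≤ p.
Since 1 ≤ k ≤ p, k divides p!; set t = 1 + p!/k. Then xy^t z has p + (p!/k)·k = p + p! copies of 0. Now the 0-count is p+p! and (1-count)+1 = (p+p!-1)+1 = p+p!, so i ≠ j+1 fails. So xy^t z = 0^{p+p!} 1^{p+p!-1} ∉ L.
This contradicts the pumping lemma, so L is not regular.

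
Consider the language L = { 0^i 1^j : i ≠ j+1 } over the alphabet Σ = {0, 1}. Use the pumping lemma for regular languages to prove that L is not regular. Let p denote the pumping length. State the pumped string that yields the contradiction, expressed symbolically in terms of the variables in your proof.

0^{p+p!} 1^{p+p!-1}

Suppose for contradiction that L is regular, and let p be the pumping length.
Choose w = 0^p 1^{p+p!-1}. Since p ≠ (p+p!-1)+1 = p+p!, w ∈ L; and |w| ≥ p.
By the pumping lemma, w = xyz with |xy| ≤ p and |y| > 0.
Since the first p symbols of w are all 0's and |xy| ≤ p, y lies entirely in the leading 0-block: y = 0^k for some k with 1 ≤ k ≤ p.
Since 1 ≤ k ≤ p, k divides p!; set t = 1 + p!/k. Then xy^t z has p + (p!/k)·k = p + p! copies of 0. Now the 0-count is p+p! and (1-count)+1 = (p+p!-1)+1 = p+p!, so i ≠ j+1 fails. So xy^t z = 0^{p+p!} 1^{p+p!-1} ∉ L.
This is a contradiction; hence L is not regular.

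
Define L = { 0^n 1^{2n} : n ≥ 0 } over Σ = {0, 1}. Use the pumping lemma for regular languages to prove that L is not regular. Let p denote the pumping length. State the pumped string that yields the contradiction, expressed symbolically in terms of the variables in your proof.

Assume L is regular. Let p be the pumping length given by the pumping lemma.
Let w = 0^p 1^{2p} ∈ L; note |w| = 3p ≥ p.
Write w = xyz as guaranteed by the lemma, with |xy| ≤ p and |y| > 0.
The first p characters of w are 0's, so xy (and hence y) consists only of 0's. Write y = 0^k, 1 ≤ k ≤ p.
Pump with i = 2: xy^2z = 0^{p+k} 1^{2p}. For this to lie in L we would need 2p = 2(p+k), which forces k = 0. But k ≥ 1, so xy^2z ∉ L.
This is a contradiction; hence L is not regular.

0^{p+k} 1^{2p}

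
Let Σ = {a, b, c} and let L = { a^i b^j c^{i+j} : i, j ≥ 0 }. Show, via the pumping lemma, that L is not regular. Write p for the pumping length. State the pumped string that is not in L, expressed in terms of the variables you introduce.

Toward a contradiction, assume L is regular with pumping length p.
Take w = a^p b^p c^{2p} ∈ L (with i=j=p, i+j=2p), |w| = 4p ≥ p.
By the pumping lemma, w = xyz with |xy| ≤ p and |y| ≥ 1.
The first p characters of w are a's, so xy (and hence y) consists only of a's. Write y = a^k, 1 ≤ k ≤ p.
Consider xy^2z = a^{p+k} b^p c^{2p}. Now the a- and b-counts sum to 2p+k, but the c-count is 2p ≠ 2p+k. So xy^2z ∉ L.
This contradicts the pumping lemma, so L is not regular.

a^{p+k} b^p c^{2p}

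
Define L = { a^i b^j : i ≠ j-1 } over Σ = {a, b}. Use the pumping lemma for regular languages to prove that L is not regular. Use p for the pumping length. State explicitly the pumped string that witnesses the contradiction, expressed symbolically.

Suppose for contradiction that L is regular, and let p be the pumping length.
Choose w = a^p b^{p+p!+1}. Since p ≠ (p+p!+1)-1 = p+p!, w ∈ L; and |w| ≥ p.
The pumping lemma gives a decomposition w = xyz where |xy| ≤ p and y is nonempty.
Because |xy| ≤ p and w begins with p copies of a, we have y = a^k with 1 ≤ k ≤ p.
Since 1 ≤ k ≤ p, k divides p!; set t = 1 + p!/k. Then xy^t z has p + (p!/k)·k = p + p! copies of a. Now the a-count is p+p! and (b-count)-1 = (p+p!+1)-1 = p+p!, so i ≠ j-1 fails. So xy^t z = a^{p+p!} b^{p+p!+1} ∉ L.
This is a contradiction; hence L is not regular.

a^{p+p!} b^{p+p!+1}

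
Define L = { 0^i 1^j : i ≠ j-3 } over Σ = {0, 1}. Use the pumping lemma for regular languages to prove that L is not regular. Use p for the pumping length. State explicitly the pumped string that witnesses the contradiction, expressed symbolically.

Suppose for contradiction that L is regular, and let p be the pumping length.
Choose w = 0^p 1^{p+p!+3}. Since p ≠ (p+p!+3)-3 = p+p!, w ∈ L; and |w| ≥ p.
Write w = xyz as guaranteed by the lemma, with |xy| ≤ p and y is nonempty.
Since the first p symbols of w are all 0's and |xy| ≤ p, y lies entirely in the leading 0-block: y = 0^k for some k with 1 ≤ k ≤ p.
Since 1 ≤ k ≤ p, k divides p!; set t = 1 + p!/k. Then xy^t z has p + (p!/k)·k = p + p! copies of 0. Now the 0-count is p+p! and (1-count)-3 = (p+p!+3)-3 = p+p!, so i ≠ j-3 fails. So xy^t z = 0^{p+p!} 1^{p+p!+3} ∉ L.
This contradicts the pumping lemma, so L is not regular.

0^{p+p!} 1^{p+p!+3}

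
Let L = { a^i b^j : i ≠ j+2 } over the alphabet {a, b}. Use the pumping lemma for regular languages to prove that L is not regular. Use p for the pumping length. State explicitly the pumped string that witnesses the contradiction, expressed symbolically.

Suppose for contradiction that L is regular, and let p be the pumping length.
Choose w = a^p b^{p+p!-2}. Since p ≠ (p+p!-2)+2 = p+p!, w ∈ L; and |w| ≥ p.
Write w = xyz as guaranteed by the lemma, with |xy| ≤ p and |y| ≥ 1.
Since the first p symbols of w are all a's and |xy| ≤ p, y lies entirely in the leading a-block: y = a^k for some k with 1 ≤ k ≤ p.
Since 1 ≤ k ≤ p, k divides p!; set t = 1 + p!/k. Then xy^t z has p + (p!/k)·k = p + p! copies of a. Now the a-count is p+p! and (b-count)+2 = (p+p!-2)+2 = p+p!, so i ≠ j+2 fails. So xy^t z = a^{p+p!} b^{p+p!-2} ∉ L.
This is a contradiction; hence L is not regular.

a^{p+p!} b^{p+p!-2}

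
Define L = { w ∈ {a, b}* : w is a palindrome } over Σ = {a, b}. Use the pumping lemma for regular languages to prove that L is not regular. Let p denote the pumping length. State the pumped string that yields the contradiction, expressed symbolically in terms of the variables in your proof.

a^{p+k} b a^p

Assume L is regular. Let p be the pumping length given by the pumping lemma.
Take w = a^p b a^p, a palindrome of length 2p+1 ≥ p.
Write w = xyz as guaranteed by the lemma, with |xy| ≤ p and |y| ≥ 1.
Because |xy| ≤ p and w begins with p copies of a, we have y = a^k with 1 ≤ k ≤ p.
Pump with i = 2: xy^2z = a^{p+k} b a^p. Its reverse is a^p b a^{p+k}, which differs from xy^2z since k ≥ 1. So xy^2z is not a palindrome and xy^2z ∉ L.
This contradicts the pumping lemma, so L is not regular.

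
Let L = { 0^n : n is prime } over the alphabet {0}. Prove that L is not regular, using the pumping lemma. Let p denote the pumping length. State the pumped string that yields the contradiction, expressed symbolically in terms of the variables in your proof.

0^{q(1+k)}

Suppose for contradiction that L is regular, and let p be the pumping length.
Let q be a prime with q ≥ p+2 (infinitely many primes exist), and take w = 0^q ∈ L with |w| = q ≥ p.
The pumping lemma gives a decomposition w = xyz where |xy| ≤ p and y is nonempty.
Then y = 0^k for some k with 1 ≤ k ≤ p.
Since 1 ≤ k ≤ p, |xz| = q-k. Pump with i = q+1: |xy^{q+1}z| = (q-k)+(q+1)k = q+qk = q(1+k), which is composite (both factors ≥ 2). So xy^{q+1}z = 0^{q(1+k)} ∉ L.
This is a contradiction; hence L is not regular.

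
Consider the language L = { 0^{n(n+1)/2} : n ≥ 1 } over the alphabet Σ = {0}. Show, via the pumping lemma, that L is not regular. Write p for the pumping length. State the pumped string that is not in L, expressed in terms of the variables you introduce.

0^{p(p+1)/2+k}

Assume L is regular; let p be its pumping constant.
Take w = 0^{p(p+1)/2} ∈ L with |w| = p(p+1)/2 ≥ p.
Write w = xyz as guaranteed by the lemma, with |xy| ≤ p and |y| > 0.
Then y = 0^k for some k with 1 ≤ k ≤ p.
Pump with i = 2: xy^2z = 0^{p(p+1)/2+k}. Since 1 ≤ k ≤ p, p(p+1)/2 < p(p+1)/2+k ≤ p(p+1)/2+p < (p+1)(p+2)/2, so p(p+1)/2+k is strictly between consecutive triangular numbers. So xy^2z ∉ L.
Contradiction. Therefore L is not regular.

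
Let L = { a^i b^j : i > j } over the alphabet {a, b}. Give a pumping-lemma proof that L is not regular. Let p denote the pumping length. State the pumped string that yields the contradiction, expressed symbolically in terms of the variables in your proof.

a^{p+1-k} b^p

Assume L is regular; let p be its pumping constant.
Choose w = a^{p+1} b^p ∈ L, with |w| = 2p+1 ≥ p.
The pumping lemma gives a decomposition w = xyz where |xy| ≤ p and |y| > 0.
The first p characters of w are a's, so xy (and hence y) consists only of a's. Write y = a^k, 1 ≤ k ≤ p.
Consider xy^0z = xz = a^{p+1-k} b^p. Since k ≥ 1, the a-count p+1-k is at most p, so i > j fails; thus xz ∉ L.
Contradiction. Therefore L is not regular.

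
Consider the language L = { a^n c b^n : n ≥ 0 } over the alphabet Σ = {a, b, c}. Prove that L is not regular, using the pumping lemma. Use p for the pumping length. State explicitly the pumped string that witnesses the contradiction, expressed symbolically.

a^{p+k} c b^p

Toward a contradiction, assume L is regular with pumping length p.
Take w = a^p c b^p ∈ L with |w| = 2p+1 ≥ p.
Write w = xyz as guaranteed by the lemma, with |xy| ≤ p and |y| ≥ 1.
The first p characters of w are a's, so xy (and hence y) consists only of a's. Write y = a^k, 1 ≤ k ≤ p.
Pump with i = 2: xy^2z = a^{p+k} c b^p, which would require p+k = p. But k ≥ 1, so xy^2z ∉ L.
This is a contradiction; hence L is not regular.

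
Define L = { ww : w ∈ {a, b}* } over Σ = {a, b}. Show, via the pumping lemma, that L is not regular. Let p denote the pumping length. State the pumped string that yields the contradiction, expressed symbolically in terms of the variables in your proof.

a^{p+k} b^p a^p b^p

Assume L is regular. Let p be the pumping length given by the pumping lemma.
Take w = a^p b^p a^p b^p = uu where u = a^pb^p; then w ∈ L and |w| = 4p ≥ p.
By the pumping lemma, w = xyz with |xy| ≤ p and |y| > 0.
Because |xy| ≤ p and w begins with p copies of a, we have y = a^k with 1 ≤ k ≤ p.
Pump with i = 2: xy^2z = a^{p+k} b^p a^p b^p, of length 4p+k. Suppose this equals vv. The string starts with a and ends with b, so v does too; thus the boundary between the two copies of v is a b→a transition. There is exactly one such transition, at position 2p+k, so |v| = 2p+k and |vv| = 4p+2k ≠ 4p+k since k ≥ 1. So xy^2z ∉ L.
Contradiction. Therefore L is not regular.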